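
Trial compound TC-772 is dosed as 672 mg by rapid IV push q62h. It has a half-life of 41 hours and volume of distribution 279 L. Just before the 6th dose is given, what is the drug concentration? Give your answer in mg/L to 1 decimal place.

f = (1/2)^(τ/t½) = (1/2)^(62/41) ≈ 0.3506.
C₀ = D/Vd = 672/279 ≈ 2.409 mg/L.
Before the 6th dose, 5 doses have been given. Superposition: Cmin = C₀·(f + f² + … + f^5).
≈ 2.409 × (0.3506 + 0.1229 + 0.0431 + 0.0151 + 0.0053) ≈ 2.409 × 0.5370 ≈ 1.294 mg/L.

1.3 mg/L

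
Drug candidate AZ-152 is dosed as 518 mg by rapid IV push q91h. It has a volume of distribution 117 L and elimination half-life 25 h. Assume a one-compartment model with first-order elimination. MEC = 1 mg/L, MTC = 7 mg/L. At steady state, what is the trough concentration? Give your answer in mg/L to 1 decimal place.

0.4 mg/L

τ/t½ = 91/25 ≈ 3.64, so fraction remaining f = (1/2)^(91/25) ≈ 0.0802.
Accumulation ratio R = 1/(1 − f) ≈ 1/0.9198 ≈ 1.0872.
Each bolus raises the concentration by D/Vd = 518/117 ≈ 4.427 mg/L.
Cmax,ss = C₀/(1 − f) ≈ 4.427/0.9198 ≈ 4.813 mg/L.
One interval later, Cmin,ss = Cmax,ss·e^(−kτ) ≈ 4.813 × 0.0802 ≈ 0.386 mg/L.
Trough 0.4 mg/L vs MEC 1 mg/L: subtherapeutic.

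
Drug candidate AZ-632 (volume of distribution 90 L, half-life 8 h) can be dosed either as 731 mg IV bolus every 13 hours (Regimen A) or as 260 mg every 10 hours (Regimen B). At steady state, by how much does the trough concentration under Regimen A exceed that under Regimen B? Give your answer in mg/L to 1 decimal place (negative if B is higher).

Regimen A: f = (1/2)^(13/8) ≈ 0.3242; Cmin,ss = (731/90)·f/(1−f) ≈ 3.896 mg/L.
Regimen B: f = (1/2)^(10/8) ≈ 0.4204; Cmin,ss = (260/90)·f/(1−f) ≈ 2.095 mg/L.
Difference ≈ 3.896 − 2.095 ≈ 1.801 mg/L.

1.8 mg/L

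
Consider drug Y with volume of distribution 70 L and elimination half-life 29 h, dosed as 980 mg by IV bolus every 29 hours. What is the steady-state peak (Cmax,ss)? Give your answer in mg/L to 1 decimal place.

28.0 mg/L

τ = 29 h = 1 half-life, so f = (1/2)^1 = 0.5.
Accumulation ratio R = 1/(1 − f) = 1/0.5 = 2/1.
Single-dose peak C₀ = D/Vd = 980/70 = 14 mg/L.
Steady-state peak Cmax,ss = C₀·R = 14 × 2/1 ≈ 28.000 mg/L.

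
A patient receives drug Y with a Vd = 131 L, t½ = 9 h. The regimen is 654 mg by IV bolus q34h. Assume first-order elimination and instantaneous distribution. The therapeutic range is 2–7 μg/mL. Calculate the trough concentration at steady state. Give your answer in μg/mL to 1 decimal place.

0.4 μg/mL

k = ln2/t½ = ln2/9 ≈ 0.077016 h⁻¹; fraction remaining f = e^(−kτ) = e^(−0.077016×34) ≈ 0.0729.
At steady state, accumulation factor R = 1/(1 − e^(−kτ)) ≈ 1.0786.
Each bolus raises the concentration by D/Vd = 654/131 ≈ 4.992 μg/mL.
Cmax,ss = C₀/(1 − f) ≈ 4.992/0.9271 ≈ 5.385 μg/mL.
One interval later, Cmin,ss = Cmax,ss·e^(−kτ) ≈ 5.385 × 0.0729 ≈ 0.393 μg/mL.
Trough 0.4 μg/mL vs MEC 2 μg/mL: subtherapeutic.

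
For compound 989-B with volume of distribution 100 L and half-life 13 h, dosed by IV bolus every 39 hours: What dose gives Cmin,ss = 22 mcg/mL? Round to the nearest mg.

τ/t½ = 39/13 ≈ 3, so f = (1/2)^(39/13) ≈ 0.125000.
Cmin,ss = (D/Vd)·f/(1−f), so D = Cmin,ss·Vd·(1−f)/f.
D = 22 × 100 × (1−f)/f ≈ 22 × 100 × 7.00000 ≈ 15400.00 mg.

15400 mg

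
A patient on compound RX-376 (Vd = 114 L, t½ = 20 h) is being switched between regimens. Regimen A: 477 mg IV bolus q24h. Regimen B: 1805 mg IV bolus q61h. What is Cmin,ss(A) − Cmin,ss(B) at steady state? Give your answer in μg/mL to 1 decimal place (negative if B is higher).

1.1 μg/mL

Regimen A: f = (1/2)^(24/20) ≈ 0.4353; Cmin,ss = (477/114)·f/(1−f) ≈ 3.225 μg/mL.
Regimen B: f = (1/2)^(61/20) ≈ 0.1207; Cmin,ss = (1805/114)·f/(1−f) ≈ 2.173 μg/mL.
Difference ≈ 3.225 − 2.173 ≈ 1.052 μg/mL.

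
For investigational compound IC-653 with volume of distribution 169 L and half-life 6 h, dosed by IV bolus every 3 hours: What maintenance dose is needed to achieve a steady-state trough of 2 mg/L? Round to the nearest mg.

140 mg

τ/t½ = 3/6 ≈ 0.5, so f = (1/2)^(3/6) ≈ 0.707107.
Cmin,ss = (D/Vd)·f/(1−f), so D = Cmin,ss·Vd·(1−f)/f.
D = 2 × 169 × (1−f)/f ≈ 2 × 169 × 0.41421 ≈ 140.00 mg.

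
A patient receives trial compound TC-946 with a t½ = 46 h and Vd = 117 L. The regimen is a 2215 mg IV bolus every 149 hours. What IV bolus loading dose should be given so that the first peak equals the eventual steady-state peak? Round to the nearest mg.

2477 mg

f = (1/2)^(149/46) ≈ 0.105907; accumulation ratio R = 1/(1−f) ≈ 1.11845.
Loading dose to hit Cmax,ss on first dose: D_load = D_maint·R ≈ 2215 × 1.11845 ≈ 2477.37 mg.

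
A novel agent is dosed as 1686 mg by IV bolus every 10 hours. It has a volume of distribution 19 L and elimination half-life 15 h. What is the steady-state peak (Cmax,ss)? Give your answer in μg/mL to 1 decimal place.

239.8 μg/mL

Over one 10-h interval, 10/15 ≈ 0.66667 half-lives elapse, leaving f ≈ 0.6300 of each dose.
At steady state, accumulation factor R = 1/(1 − e^(−kτ)) ≈ 2.7027.
Each bolus raises the concentration by D/Vd = 1686/19 ≈ 88.737 μg/mL.
Steady-state peak Cmax,ss = C₀·R ≈ 88.737 × 2.7027 ≈ 239.829 μg/mL.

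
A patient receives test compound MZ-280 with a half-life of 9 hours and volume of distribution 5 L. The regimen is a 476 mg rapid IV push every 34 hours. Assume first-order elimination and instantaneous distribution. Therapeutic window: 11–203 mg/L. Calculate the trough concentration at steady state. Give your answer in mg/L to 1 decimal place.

7.5 mg/L

τ/t½ = 34/9 ≈ 3.7778, so fraction remaining f = (1/2)^(34/9) ≈ 0.0729.
At steady state, accumulation factor R = 1/(1 − e^(−kτ)) ≈ 1.0786.
Single-dose peak C₀ = D/Vd = 476/5 ≈ 95.200 mg/L.
Cmax,ss = C₀/(1 − f) ≈ 95.200/0.9271 ≈ 102.686 mg/L.
One interval later, Cmin,ss = Cmax,ss·e^(−kτ) ≈ 102.686 × 0.0729 ≈ 7.486 mg/L.
Trough 7.5 mg/L vs MEC 11 mg/L: subtherapeutic.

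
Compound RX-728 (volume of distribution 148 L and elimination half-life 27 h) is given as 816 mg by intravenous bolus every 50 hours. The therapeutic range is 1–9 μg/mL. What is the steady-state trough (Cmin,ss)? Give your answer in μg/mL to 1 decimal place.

k = ln2/t½ = ln2/27 ≈ 0.025672 h⁻¹; fraction remaining f = e^(−kτ) = e^(−0.025672×50) ≈ 0.2770.
Accumulation ratio R = 1/(1 − f) ≈ 1/0.7230 ≈ 1.3831.
Each bolus raises the concentration by D/Vd = 816/148 ≈ 5.514 μg/mL.
Steady-state peak Cmax,ss = C₀·R ≈ 5.514 × 1.3831 ≈ 7.626 μg/mL.
One interval later, Cmin,ss = Cmax,ss·e^(−kτ) ≈ 7.626 × 0.2770 ≈ 2.112 μg/mL.
Trough 2.1 μg/mL vs MEC 1 μg/mL: adequate.

2.1 μg/mL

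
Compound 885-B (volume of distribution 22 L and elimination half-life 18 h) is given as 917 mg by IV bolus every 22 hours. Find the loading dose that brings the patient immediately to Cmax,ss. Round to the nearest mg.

1605 mg

f = (1/2)^(22/18) ≈ 0.428622; accumulation ratio R = 1/(1−f) ≈ 1.75015.
Loading dose to hit Cmax,ss on first dose: D_load = D_maint·R ≈ 917 × 1.75015 ≈ 1604.89 mg.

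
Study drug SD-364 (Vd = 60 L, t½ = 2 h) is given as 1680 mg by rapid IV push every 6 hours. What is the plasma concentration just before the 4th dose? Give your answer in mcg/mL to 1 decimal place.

f = (1/2)^(τ/t½) = (1/2)^(6/2) ≈ 0.1250.
C₀ = D/Vd = 1680/60 ≈ 28.000 mcg/mL.
Before the 4th dose, 3 doses have been given. Superposition: Cmin = C₀·(f + f² + … + f^3).
≈ 28.000 × (0.1250 + 0.0156 + 0.0020) ≈ 28.000 × 0.1426 ≈ 3.993 mcg/mL.

4.0 mcg/mL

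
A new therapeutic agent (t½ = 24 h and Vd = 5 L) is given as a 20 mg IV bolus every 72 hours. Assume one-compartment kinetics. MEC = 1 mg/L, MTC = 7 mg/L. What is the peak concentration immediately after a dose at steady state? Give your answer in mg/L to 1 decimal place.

τ = 72 h = 3 half-lives, so f = (1/2)^3 = 0.125.
Accumulation ratio R = 1/(1 − f) = 1/0.875 = 8/7.
Single-dose peak C₀ = D/Vd = 20/5 = 4 mg/L.
Steady-state peak Cmax,ss = C₀·R = 4 × 8/7 ≈ 4.571 mg/L.
Peak 4.6 mg/L vs MTC 7 mg/L: below toxic threshold.

4.6 mg/L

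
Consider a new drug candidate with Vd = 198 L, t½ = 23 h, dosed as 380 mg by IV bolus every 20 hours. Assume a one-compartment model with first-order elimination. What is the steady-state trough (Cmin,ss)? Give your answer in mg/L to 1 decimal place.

2.3 mg/L

Over one 20-h interval, 20/23 ≈ 0.86957 half-lives elapse, leaving f ≈ 0.5473 of each dose.
Single-dose peak C₀ = D/Vd = 380/198 ≈ 1.919 mg/L.
Steady-state trough Cmin,ss = C₀·f/(1−f) ≈ 1.919 × 0.5473/0.4527 ≈ 2.320 mg/L.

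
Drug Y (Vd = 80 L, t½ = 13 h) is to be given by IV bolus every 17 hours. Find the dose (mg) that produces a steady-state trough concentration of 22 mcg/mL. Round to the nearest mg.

τ/t½ = 17/13 ≈ 1.3077, so f = (1/2)^(17/13) ≈ 0.403967.
Cmin,ss = (D/Vd)·f/(1−f), so D = Cmin,ss·Vd·(1−f)/f.
D = 22 × 80 × (1−f)/f ≈ 22 × 80 × 1.47545 ≈ 2596.79 mg.

2597 mg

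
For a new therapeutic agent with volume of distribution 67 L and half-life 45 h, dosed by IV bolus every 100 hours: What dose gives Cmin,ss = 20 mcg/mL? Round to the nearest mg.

τ/t½ = 100/45 ≈ 2.2222, so f = (1/2)^(100/45) ≈ 0.214311.
Cmin,ss = (D/Vd)·f/(1−f), so D = Cmin,ss·Vd·(1−f)/f.
D = 20 × 67 × (1−f)/f ≈ 20 × 67 × 3.66612 ≈ 4912.60 mg.

4913 mg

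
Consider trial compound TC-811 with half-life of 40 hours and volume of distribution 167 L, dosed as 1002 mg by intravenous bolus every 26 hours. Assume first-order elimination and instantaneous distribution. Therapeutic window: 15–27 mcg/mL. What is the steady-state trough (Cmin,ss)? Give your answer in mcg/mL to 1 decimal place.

Over one 26-h interval, 26/40 ≈ 0.65 half-lives elapse, leaving f ≈ 0.6373 of each dose.
Accumulation ratio R = 1/(1 − f) ≈ 1/0.3627 ≈ 2.7571.
Single-dose peak C₀ = D/Vd = 1002/167 ≈ 6.000 mcg/mL.
Cmax,ss = C₀/(1 − f) ≈ 6.000/0.3627 ≈ 16.543 mcg/mL.
One interval later, Cmin,ss = Cmax,ss·e^(−kτ) ≈ 16.543 × 0.6373 ≈ 10.543 mcg/mL.
Trough 10.5 mcg/mL vs MEC 15 mcg/mL: subtherapeutic.

10.5 mcg/mL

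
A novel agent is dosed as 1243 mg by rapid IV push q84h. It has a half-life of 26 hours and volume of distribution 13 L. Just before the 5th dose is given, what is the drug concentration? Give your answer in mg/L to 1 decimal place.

f = (1/2)^(τ/t½) = (1/2)^(84/26) ≈ 0.1065.
C₀ = D/Vd = 1243/13 ≈ 95.615 mg/L.
Before the 5th dose, 4 doses have been given. Superposition: Cmin = C₀·(f + f² + … + f^4).
≈ 95.615 × (0.1065 + 0.0113 + 0.0012 + 0.0001) ≈ 95.615 × 0.1191 ≈ 11.388 mg/L.

11.4 mg/L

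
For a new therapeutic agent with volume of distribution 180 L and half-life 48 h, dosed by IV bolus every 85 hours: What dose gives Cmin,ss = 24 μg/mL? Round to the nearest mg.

10422 mg

τ/t½ = 85/48 ≈ 1.7708, so f = (1/2)^(85/48) ≈ 0.293039.
Cmin,ss = (D/Vd)·f/(1−f), so D = Cmin,ss·Vd·(1−f)/f.
D = 24 × 180 × (1−f)/f ≈ 24 × 180 × 2.41252 ≈ 10422.09 mg.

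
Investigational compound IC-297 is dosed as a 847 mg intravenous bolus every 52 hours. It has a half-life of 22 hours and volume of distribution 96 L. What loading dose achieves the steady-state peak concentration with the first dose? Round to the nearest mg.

f = (1/2)^(52/22) ≈ 0.194301; accumulation ratio R = 1/(1−f) ≈ 1.24116.
Loading dose to hit Cmax,ss on first dose: D_load = D_maint·R ≈ 847 × 1.24116 ≈ 1051.26 mg.

1051 mg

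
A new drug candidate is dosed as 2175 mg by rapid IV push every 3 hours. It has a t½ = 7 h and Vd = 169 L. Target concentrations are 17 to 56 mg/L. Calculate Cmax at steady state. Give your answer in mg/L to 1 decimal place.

50.1 mg/L

τ/t½ = 3/7 ≈ 0.42857, so fraction remaining f = (1/2)^(3/7) ≈ 0.7430.
Accumulation ratio R = 1/(1 − f) ≈ 1/0.2570 ≈ 3.8911.
Single-dose peak C₀ = D/Vd = 2175/169 ≈ 12.870 mg/L.
Cmax,ss = C₀/(1 − f) ≈ 12.870/0.2570 ≈ 50.078 mg/L.
Peak 50.1 mg/L vs MTC 56 mg/L: below toxic threshold.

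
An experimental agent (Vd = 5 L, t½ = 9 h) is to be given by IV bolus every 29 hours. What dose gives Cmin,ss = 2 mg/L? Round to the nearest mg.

83 mg

τ/t½ = 29/9 ≈ 3.2222, so f = (1/2)^(29/9) ≈ 0.107155.
Cmin,ss = (D/Vd)·f/(1−f), so D = Cmin,ss·Vd·(1−f)/f.
D = 2 × 5 × (1−f)/f ≈ 2 × 5 × 8.33228 ≈ 83.32 mg.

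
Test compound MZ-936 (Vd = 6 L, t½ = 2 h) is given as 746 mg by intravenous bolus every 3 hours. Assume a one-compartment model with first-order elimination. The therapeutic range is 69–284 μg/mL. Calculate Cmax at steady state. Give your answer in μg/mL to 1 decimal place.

192.3 μg/mL

τ/t½ = 3/2 ≈ 1.5, so fraction remaining f = (1/2)^(3/2) ≈ 0.3536.
At steady state, accumulation factor R = 1/(1 − e^(−kτ)) ≈ 1.5470.
Each bolus raises the concentration by D/Vd = 746/6 ≈ 124.333 μg/mL.
Cmax,ss = C₀/(1 − f) ≈ 124.333/0.6464 ≈ 192.347 μg/mL.
Peak 192.3 μg/mL vs MTC 284 μg/mL: below toxic threshold.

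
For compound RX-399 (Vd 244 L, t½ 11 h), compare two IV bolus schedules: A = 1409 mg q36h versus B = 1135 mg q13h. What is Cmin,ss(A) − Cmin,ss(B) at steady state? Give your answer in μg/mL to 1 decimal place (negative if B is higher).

-3.0 μg/mL

Regimen A: f = (1/2)^(36/11) ≈ 0.1035; Cmin,ss = (1409/244)·f/(1−f) ≈ 0.667 μg/mL.
Regimen B: f = (1/2)^(13/11) ≈ 0.4408; Cmin,ss = (1135/244)·f/(1−f) ≈ 3.667 μg/mL.
Difference ≈ 0.667 − 3.667 ≈ -3.000 μg/mL.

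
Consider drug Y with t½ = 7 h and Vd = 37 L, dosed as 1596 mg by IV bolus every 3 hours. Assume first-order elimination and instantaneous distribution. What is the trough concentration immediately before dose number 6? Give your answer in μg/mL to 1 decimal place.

96.5 μg/mL

f = (1/2)^(τ/t½) = (1/2)^(3/7) ≈ 0.7430.
C₀ = D/Vd = 1596/37 ≈ 43.135 μg/mL.
Before the 6th dose, 5 doses have been given. Superposition: Cmin = C₀·(f + f² + … + f^5).
≈ 43.135 × (0.7430 + 0.5520 + 0.4102 + 0.3048 + 0.2264) ≈ 43.135 × 2.2364 ≈ 96.467 μg/mL.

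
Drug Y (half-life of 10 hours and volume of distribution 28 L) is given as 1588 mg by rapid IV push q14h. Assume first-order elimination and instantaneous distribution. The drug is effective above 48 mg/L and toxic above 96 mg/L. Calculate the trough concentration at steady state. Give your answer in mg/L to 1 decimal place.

34.6 mg/L

k = ln2/t½ = ln2/10 ≈ 0.069315 h⁻¹; fraction remaining f = e^(−kτ) = e^(−0.069315×14) ≈ 0.3789.
Accumulation ratio R = 1/(1 − f) ≈ 1/0.6211 ≈ 1.6100.
Each bolus raises the concentration by D/Vd = 1588/28 ≈ 56.714 mg/L.
Cmax,ss = C₀/(1 − f) ≈ 56.714/0.6211 ≈ 91.312 mg/L.
One interval later, Cmin,ss = Cmax,ss·e^(−kτ) ≈ 91.312 × 0.3789 ≈ 34.598 mg/L.
Trough 34.6 mg/L vs MEC 48 mg/L: subtherapeutic.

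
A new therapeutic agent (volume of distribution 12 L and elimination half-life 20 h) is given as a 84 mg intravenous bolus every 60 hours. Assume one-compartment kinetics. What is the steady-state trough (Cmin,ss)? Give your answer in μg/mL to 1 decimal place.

τ = 60 h = 3 half-lives, so f = (1/2)^3 = 0.125.
Accumulation ratio R = 1/(1 − f) = 1/0.875 = 8/7.
Single-dose peak C₀ = D/Vd = 84/12 = 7 μg/mL.
Steady-state peak Cmax,ss = C₀·R = 7 × 8/7 ≈ 8.000 μg/mL.
Steady-state trough Cmin,ss = Cmax,ss·f ≈ 8.000 × 0.125 ≈ 1.000 μg/mL.

1.0 μg/mL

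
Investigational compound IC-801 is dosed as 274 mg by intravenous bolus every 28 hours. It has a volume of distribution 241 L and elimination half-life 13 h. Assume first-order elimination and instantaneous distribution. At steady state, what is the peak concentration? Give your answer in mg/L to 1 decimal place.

Over one 28-h interval, 28/13 ≈ 2.1538 half-lives elapse, leaving f ≈ 0.2247 of each dose.
At steady state, accumulation factor R = 1/(1 − e^(−kτ)) ≈ 1.2898.
Each bolus raises the concentration by D/Vd = 274/241 ≈ 1.137 mg/L.
Cmax,ss = C₀/(1 − f) ≈ 1.137/0.7753 ≈ 1.467 mg/L.

1.5 mg/L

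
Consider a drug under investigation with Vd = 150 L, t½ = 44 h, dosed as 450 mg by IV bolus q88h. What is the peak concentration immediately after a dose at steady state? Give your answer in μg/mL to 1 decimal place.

τ = 88 h = 2 half-lives, so f = (1/2)^2 = 0.25.
At steady state, R = 1/(1 − 0.25) = 4/3.
Single-dose peak C₀ = D/Vd = 450/150 = 3 μg/mL.
Steady-state peak Cmax,ss = C₀·R = 3 × 4/3 ≈ 4.000 μg/mL.

4.0 μg/mL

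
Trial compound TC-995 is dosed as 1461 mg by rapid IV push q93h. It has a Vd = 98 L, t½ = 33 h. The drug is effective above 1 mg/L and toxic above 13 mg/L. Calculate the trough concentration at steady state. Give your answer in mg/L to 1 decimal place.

2.5 mg/L

k = ln2/t½ = ln2/33 ≈ 0.021004 h⁻¹; fraction remaining f = e^(−kτ) = e^(−0.021004×93) ≈ 0.1418.
Each bolus raises the concentration by D/Vd = 1461/98 ≈ 14.908 mg/L.
Steady-state trough Cmin,ss = C₀·f/(1−f) ≈ 14.908 × 0.1418/0.8582 ≈ 2.463 mg/L.
Trough 2.5 mg/L vs MEC 1 mg/L: adequate.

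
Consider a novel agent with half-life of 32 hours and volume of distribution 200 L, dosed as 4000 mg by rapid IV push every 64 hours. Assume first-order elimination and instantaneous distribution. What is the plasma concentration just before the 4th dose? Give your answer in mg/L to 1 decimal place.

6.6 mg/L

f = (1/2)^(τ/t½) = (1/2)^(64/32) ≈ 0.2500.
C₀ = D/Vd = 4000/200 ≈ 20.000 mg/L.
Before the 4th dose, 3 doses have been given. Superposition: Cmin = C₀·(f + f² + … + f^3).
≈ 20.000 × (0.2500 + 0.0625 + 0.0156) ≈ 20.000 × 0.3281 ≈ 6.562 mg/L.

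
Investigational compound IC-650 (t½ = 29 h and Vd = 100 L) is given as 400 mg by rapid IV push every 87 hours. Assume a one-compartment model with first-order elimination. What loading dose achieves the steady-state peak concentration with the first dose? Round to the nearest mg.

457 mg

f = (1/2)^(87/29) ≈ 0.125000; accumulation ratio R = 1/(1−f) ≈ 1.14286.
Loading dose to hit Cmax,ss on first dose: D_load = D_maint·R ≈ 400 × 1.14286 ≈ 457.14 mg.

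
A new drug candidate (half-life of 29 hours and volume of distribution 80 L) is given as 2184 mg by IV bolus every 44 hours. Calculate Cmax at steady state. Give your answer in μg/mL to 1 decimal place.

Over one 44-h interval, 44/29 ≈ 1.5172 half-lives elapse, leaving f ≈ 0.3494 of each dose.
Accumulation ratio R = 1/(1 − f) ≈ 1/0.6506 ≈ 1.5370.
Single-dose peak C₀ = D/Vd = 2184/80 ≈ 27.300 μg/mL.
Cmax,ss = C₀/(1 − f) ≈ 27.300/0.6506 ≈ 41.961 μg/mL.

42.0 μg/mL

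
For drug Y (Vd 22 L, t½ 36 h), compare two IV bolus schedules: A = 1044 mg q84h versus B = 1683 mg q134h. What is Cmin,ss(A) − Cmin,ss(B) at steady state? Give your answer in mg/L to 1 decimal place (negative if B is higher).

5.5 mg/L

Regimen A: f = (1/2)^(84/36) ≈ 0.1984; Cmin,ss = (1044/22)·f/(1−f) ≈ 11.745 mg/L.
Regimen B: f = (1/2)^(134/36) ≈ 0.0758; Cmin,ss = (1683/22)·f/(1−f) ≈ 6.274 mg/L.
Difference ≈ 11.745 − 6.274 ≈ 5.471 mg/L.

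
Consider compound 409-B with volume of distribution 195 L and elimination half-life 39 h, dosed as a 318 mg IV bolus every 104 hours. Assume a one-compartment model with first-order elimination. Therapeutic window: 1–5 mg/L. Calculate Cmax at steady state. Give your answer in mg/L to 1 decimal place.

1.9 mg/L

k = ln2/t½ = ln2/39 ≈ 0.017773 h⁻¹; fraction remaining f = e^(−kτ) = e^(−0.017773×104) ≈ 0.1575.
Accumulation ratio R = 1/(1 − f) ≈ 1/0.8425 ≈ 1.1869.
Single-dose peak C₀ = D/Vd = 318/195 ≈ 1.631 mg/L.
Cmax,ss = C₀/(1 − f) ≈ 1.631/0.8425 ≈ 1.936 mg/L.
Peak 1.9 mg/L vs MTC 5 mg/L: below toxic threshold.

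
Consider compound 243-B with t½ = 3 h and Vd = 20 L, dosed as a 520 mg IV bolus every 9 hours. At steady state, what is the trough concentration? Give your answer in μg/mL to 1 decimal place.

τ = 9 h = 3 half-lives, so f = (1/2)^3 = 0.125.
At steady state, R = 1/(1 − 0.125) = 8/7.
Single-dose peak C₀ = D/Vd = 520/20 = 26 μg/mL.
Steady-state peak Cmax,ss = C₀·R = 26 × 8/7 ≈ 29.714 μg/mL.
Steady-state trough Cmin,ss = Cmax,ss·f ≈ 29.714 × 0.125 ≈ 3.714 μg/mL.

3.7 μg/mL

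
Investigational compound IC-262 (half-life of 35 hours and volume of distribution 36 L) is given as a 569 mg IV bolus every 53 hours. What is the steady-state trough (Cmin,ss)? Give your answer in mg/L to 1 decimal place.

Over one 53-h interval, 53/35 ≈ 1.5143 half-lives elapse, leaving f ≈ 0.3501 of each dose.
At steady state, accumulation factor R = 1/(1 − e^(−kτ)) ≈ 1.5387.
Single-dose peak C₀ = D/Vd = 569/36 ≈ 15.806 mg/L.
Cmax,ss = C₀/(1 − f) ≈ 15.806/0.6499 ≈ 24.321 mg/L.
Steady-state trough Cmin,ss = Cmax,ss·f ≈ 24.321 × 0.3501 ≈ 8.515 mg/L.

8.5 mg/L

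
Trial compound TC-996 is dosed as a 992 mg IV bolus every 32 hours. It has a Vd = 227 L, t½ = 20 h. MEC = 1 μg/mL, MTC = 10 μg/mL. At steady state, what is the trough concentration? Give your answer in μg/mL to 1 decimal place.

k = ln2/t½ = ln2/20 ≈ 0.034657 h⁻¹; fraction remaining f = e^(−kτ) = e^(−0.034657×32) ≈ 0.3299.
Accumulation ratio R = 1/(1 − f) ≈ 1/0.6701 ≈ 1.4923.
Each bolus raises the concentration by D/Vd = 992/227 ≈ 4.370 μg/mL.
Cmax,ss = C₀/(1 − f) ≈ 4.370/0.6701 ≈ 6.521 μg/mL.
Steady-state trough Cmin,ss = Cmax,ss·f ≈ 6.521 × 0.3299 ≈ 2.151 μg/mL.
Trough 2.2 μg/mL vs MEC 1 μg/mL: adequate.

2.2 μg/mL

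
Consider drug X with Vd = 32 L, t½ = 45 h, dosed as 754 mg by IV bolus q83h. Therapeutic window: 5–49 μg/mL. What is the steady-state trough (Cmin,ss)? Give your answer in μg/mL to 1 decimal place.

Over one 83-h interval, 83/45 ≈ 1.8444 half-lives elapse, leaving f ≈ 0.2785 of each dose.
Each bolus raises the concentration by D/Vd = 754/32 ≈ 23.562 μg/mL.
Steady-state trough Cmin,ss = C₀·f/(1−f) ≈ 23.562 × 0.2785/0.7215 ≈ 9.095 μg/mL.
Trough 9.1 μg/mL vs MEC 5 μg/mL: adequate.

9.1 μg/mL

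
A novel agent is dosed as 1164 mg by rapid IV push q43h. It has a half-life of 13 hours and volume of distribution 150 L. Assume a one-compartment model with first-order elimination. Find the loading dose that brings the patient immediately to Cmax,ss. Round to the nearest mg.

1295 mg

f = (1/2)^(43/13) ≈ 0.100992; accumulation ratio R = 1/(1−f) ≈ 1.11234.
Loading dose to hit Cmax,ss on first dose: D_load = D_maint·R ≈ 1164 × 1.11234 ≈ 1294.76 mg.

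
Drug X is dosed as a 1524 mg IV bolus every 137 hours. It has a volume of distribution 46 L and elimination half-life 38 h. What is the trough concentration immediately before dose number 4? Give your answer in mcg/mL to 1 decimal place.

3.0 mcg/mL

f = (1/2)^(τ/t½) = (1/2)^(137/38) ≈ 0.0822.
C₀ = D/Vd = 1524/46 ≈ 33.130 mcg/mL.
Before the 4th dose, 3 doses have been given. Superposition: Cmin = C₀·(f + f² + … + f^3).
≈ 33.130 × (0.0822 + 0.0068 + 0.0006) ≈ 33.130 × 0.0896 ≈ 2.968 mcg/mL.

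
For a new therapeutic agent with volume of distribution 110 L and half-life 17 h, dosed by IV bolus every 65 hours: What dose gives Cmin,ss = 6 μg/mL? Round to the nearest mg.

τ/t½ = 65/17 ≈ 3.8235, so f = (1/2)^(65/17) ≈ 0.070632.
Cmin,ss = (D/Vd)·f/(1−f), so D = Cmin,ss·Vd·(1−f)/f.
D = 6 × 110 × (1−f)/f ≈ 6 × 110 × 13.15789 ≈ 8684.21 mg.

8684 mg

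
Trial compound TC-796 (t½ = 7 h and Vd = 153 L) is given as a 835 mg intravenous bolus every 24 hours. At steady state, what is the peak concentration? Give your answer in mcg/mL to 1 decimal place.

6.0 mcg/mL

τ/t½ = 24/7 ≈ 3.4286, so fraction remaining f = (1/2)^(24/7) ≈ 0.0929.
Accumulation ratio R = 1/(1 − f) ≈ 1/0.9071 ≈ 1.1024.
Single-dose peak C₀ = D/Vd = 835/153 ≈ 5.458 mcg/mL.
Cmax,ss = C₀/(1 − f) ≈ 5.458/0.9071 ≈ 6.017 mcg/mL.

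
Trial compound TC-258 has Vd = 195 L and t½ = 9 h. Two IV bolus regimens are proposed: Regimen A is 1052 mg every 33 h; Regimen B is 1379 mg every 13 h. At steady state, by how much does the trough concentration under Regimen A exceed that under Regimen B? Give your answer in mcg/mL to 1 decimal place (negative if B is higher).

-3.6 mcg/mL

Regimen A: f = (1/2)^(33/9) ≈ 0.0787; Cmin,ss = (1052/195)·f/(1−f) ≈ 0.461 mcg/mL.
Regimen B: f = (1/2)^(13/9) ≈ 0.3674; Cmin,ss = (1379/195)·f/(1−f) ≈ 4.107 mcg/mL.
Difference ≈ 0.461 − 4.107 ≈ -3.646 mcg/mL.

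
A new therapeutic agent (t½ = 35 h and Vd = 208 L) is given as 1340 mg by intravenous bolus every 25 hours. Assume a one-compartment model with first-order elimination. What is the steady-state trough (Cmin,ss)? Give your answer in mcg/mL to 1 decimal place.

k = ln2/t½ = ln2/35 ≈ 0.019804 h⁻¹; fraction remaining f = e^(−kτ) = e^(−0.019804×25) ≈ 0.6095.
Single-dose peak C₀ = D/Vd = 1340/208 ≈ 6.442 mcg/mL.
Steady-state trough Cmin,ss = C₀·f/(1−f) ≈ 6.442 × 0.6095/0.3905 ≈ 10.055 mcg/mL.

10.1 mcg/mL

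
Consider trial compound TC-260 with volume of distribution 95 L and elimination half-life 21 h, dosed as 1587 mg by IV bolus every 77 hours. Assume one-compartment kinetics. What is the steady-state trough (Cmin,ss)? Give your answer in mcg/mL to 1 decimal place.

Over one 77-h interval, 77/21 ≈ 3.6667 half-lives elapse, leaving f ≈ 0.0787 of each dose.
Single-dose peak C₀ = D/Vd = 1587/95 ≈ 16.705 mcg/mL.
Steady-state trough Cmin,ss = C₀·f/(1−f) ≈ 16.705 × 0.0787/0.9213 ≈ 1.427 mcg/mL.

1.4 mcg/mL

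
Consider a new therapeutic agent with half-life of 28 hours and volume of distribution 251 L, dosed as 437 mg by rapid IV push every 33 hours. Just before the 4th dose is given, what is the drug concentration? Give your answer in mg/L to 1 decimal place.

1.3 mg/L

f = (1/2)^(τ/t½) = (1/2)^(33/28) ≈ 0.4418.
C₀ = D/Vd = 437/251 ≈ 1.741 mg/L.
Before the 4th dose, 3 doses have been given. Superposition: Cmin = C₀·(f + f² + … + f^3).
≈ 1.741 × (0.4418 + 0.1952 + 0.0862) ≈ 1.741 × 0.7232 ≈ 1.259 mg/L.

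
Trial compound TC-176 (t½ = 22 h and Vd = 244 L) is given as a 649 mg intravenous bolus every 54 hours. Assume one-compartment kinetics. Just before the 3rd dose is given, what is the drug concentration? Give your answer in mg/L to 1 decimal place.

0.6 mg/L

f = (1/2)^(τ/t½) = (1/2)^(54/22) ≈ 0.1824.
C₀ = D/Vd = 649/244 ≈ 2.660 mg/L.
Before the 3rd dose, 2 doses have been given. Superposition: Cmin = C₀·(f + f²).
≈ 2.660 × (0.1824 + 0.0333) ≈ 2.660 × 0.2157 ≈ 0.574 mg/L.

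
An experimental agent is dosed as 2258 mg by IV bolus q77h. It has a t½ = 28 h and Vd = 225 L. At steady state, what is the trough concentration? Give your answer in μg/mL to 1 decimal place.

1.8 μg/mL

Over one 77-h interval, 77/28 ≈ 2.75 half-lives elapse, leaving f ≈ 0.1487 of each dose.
At steady state, accumulation factor R = 1/(1 − e^(−kτ)) ≈ 1.1747.
Single-dose peak C₀ = D/Vd = 2258/225 ≈ 10.036 μg/mL.
Cmax,ss = C₀/(1 − f) ≈ 10.036/0.8513 ≈ 11.789 μg/mL.
One interval later, Cmin,ss = Cmax,ss·e^(−kτ) ≈ 11.789 × 0.1487 ≈ 1.753 μg/mL.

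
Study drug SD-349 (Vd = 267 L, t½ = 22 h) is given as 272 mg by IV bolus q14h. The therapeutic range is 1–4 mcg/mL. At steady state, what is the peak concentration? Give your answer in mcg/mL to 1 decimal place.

2.9 mcg/mL

k = ln2/t½ = ln2/22 ≈ 0.031507 h⁻¹; fraction remaining f = e^(−kτ) = e^(−0.031507×14) ≈ 0.6433.
Accumulation ratio R = 1/(1 − f) ≈ 1/0.3567 ≈ 2.8035.
Single-dose peak C₀ = D/Vd = 272/267 ≈ 1.019 mcg/mL.
Cmax,ss = C₀/(1 − f) ≈ 1.019/0.3567 ≈ 2.857 mcg/mL.
Peak 2.9 mcg/mL vs MTC 4 mcg/mL: below toxic threshold.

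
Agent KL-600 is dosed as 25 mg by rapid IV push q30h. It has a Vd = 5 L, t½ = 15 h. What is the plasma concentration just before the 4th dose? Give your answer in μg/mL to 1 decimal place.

1.6 μg/mL

f = (1/2)^(τ/t½) = (1/2)^(30/15) ≈ 0.2500.
C₀ = D/Vd = 25/5 ≈ 5.000 μg/mL.
Before the 4th dose, 3 doses have been given. Superposition: Cmin = C₀·(f + f² + … + f^3).
≈ 5.000 × (0.2500 + 0.0625 + 0.0156) ≈ 5.000 × 0.3281 ≈ 1.641 μg/mL.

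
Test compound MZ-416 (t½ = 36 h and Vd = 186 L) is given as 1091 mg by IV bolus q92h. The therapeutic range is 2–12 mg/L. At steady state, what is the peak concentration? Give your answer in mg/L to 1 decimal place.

7.1 mg/L

Over one 92-h interval, 92/36 ≈ 2.5556 half-lives elapse, leaving f ≈ 0.1701 of each dose.
At steady state, accumulation factor R = 1/(1 − e^(−kτ)) ≈ 1.2050.
Each bolus raises the concentration by D/Vd = 1091/186 ≈ 5.866 mg/L.
Steady-state peak Cmax,ss = C₀·R ≈ 5.866 × 1.2050 ≈ 7.069 mg/L.
Peak 7.1 mg/L vs MTC 12 mg/L: below toxic threshold.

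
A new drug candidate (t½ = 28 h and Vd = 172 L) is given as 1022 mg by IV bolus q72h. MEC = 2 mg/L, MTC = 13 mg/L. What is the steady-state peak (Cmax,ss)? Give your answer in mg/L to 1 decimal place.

7.1 mg/L

Over one 72-h interval, 72/28 ≈ 2.5714 half-lives elapse, leaving f ≈ 0.1682 of each dose.
At steady state, accumulation factor R = 1/(1 − e^(−kτ)) ≈ 1.2022.
Each bolus raises the concentration by D/Vd = 1022/172 ≈ 5.942 mg/L.
Steady-state peak Cmax,ss = C₀·R ≈ 5.942 × 1.2022 ≈ 7.143 mg/L.
Peak 7.1 mg/L vs MTC 13 mg/L: below toxic threshold.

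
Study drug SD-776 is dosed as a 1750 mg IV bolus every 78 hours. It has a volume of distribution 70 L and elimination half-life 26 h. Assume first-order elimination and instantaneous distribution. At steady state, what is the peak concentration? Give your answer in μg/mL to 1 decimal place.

28.6 μg/mL

The dosing interval is 3 half-lives, so f = 2^(−3) = 0.125.
Accumulation ratio R = 1/(1 − f) = 1/0.875 = 8/7.
Single-dose peak C₀ = D/Vd = 1750/70 = 25 μg/mL.
Steady-state peak Cmax,ss = C₀·R = 25 × 8/7 ≈ 28.571 μg/mL.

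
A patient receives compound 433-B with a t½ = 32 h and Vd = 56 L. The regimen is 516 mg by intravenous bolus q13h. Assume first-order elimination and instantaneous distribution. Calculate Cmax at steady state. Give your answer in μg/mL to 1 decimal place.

Over one 13-h interval, 13/32 ≈ 0.40625 half-lives elapse, leaving f ≈ 0.7546 of each dose.
Accumulation ratio R = 1/(1 − f) ≈ 1/0.2454 ≈ 4.0750.
Single-dose peak C₀ = D/Vd = 516/56 ≈ 9.214 μg/mL.
Cmax,ss = C₀/(1 − f) ≈ 9.214/0.2454 ≈ 37.547 μg/mL.

37.5 μg/mL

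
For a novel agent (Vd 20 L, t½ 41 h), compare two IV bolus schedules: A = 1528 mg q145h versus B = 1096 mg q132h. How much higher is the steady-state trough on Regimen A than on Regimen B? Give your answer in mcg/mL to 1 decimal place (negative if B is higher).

Regimen A: f = (1/2)^(145/41) ≈ 0.0862; Cmin,ss = (1528/20)·f/(1−f) ≈ 7.207 mcg/mL.
Regimen B: f = (1/2)^(132/41) ≈ 0.1074; Cmin,ss = (1096/20)·f/(1−f) ≈ 6.594 mcg/mL.
Difference ≈ 7.207 − 6.594 ≈ 0.613 mcg/mL.

0.6 mcg/mL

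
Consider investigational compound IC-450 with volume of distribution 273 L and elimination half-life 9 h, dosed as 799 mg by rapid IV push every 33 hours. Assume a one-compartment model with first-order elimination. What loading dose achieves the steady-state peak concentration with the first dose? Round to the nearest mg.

867 mg

f = (1/2)^(33/9) ≈ 0.078745; accumulation ratio R = 1/(1−f) ≈ 1.08548.
Loading dose to hit Cmax,ss on first dose: D_load = D_maint·R ≈ 799 × 1.08548 ≈ 867.30 mg.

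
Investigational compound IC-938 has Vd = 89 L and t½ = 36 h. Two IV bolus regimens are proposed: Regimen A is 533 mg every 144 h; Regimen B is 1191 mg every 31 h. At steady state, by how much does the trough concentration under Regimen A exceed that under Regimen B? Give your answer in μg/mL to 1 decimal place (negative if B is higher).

Regimen A: f = (1/2)^(144/36) ≈ 0.0625; Cmin,ss = (533/89)·f/(1−f) ≈ 0.399 μg/mL.
Regimen B: f = (1/2)^(31/36) ≈ 0.5505; Cmin,ss = (1191/89)·f/(1−f) ≈ 16.389 μg/mL.
Difference ≈ 0.399 − 16.389 ≈ -15.990 μg/mL.

-16.0 μg/mL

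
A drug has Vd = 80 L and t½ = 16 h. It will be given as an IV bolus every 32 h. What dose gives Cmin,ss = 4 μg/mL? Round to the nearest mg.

τ/t½ = 32/16 ≈ 2, so f = (1/2)^(32/16) ≈ 0.250000.
Cmin,ss = (D/Vd)·f/(1−f), so D = Cmin,ss·Vd·(1−f)/f.
D = 4 × 80 × (1−f)/f ≈ 4 × 80 × 3.00000 ≈ 960.00 mg.

960 mg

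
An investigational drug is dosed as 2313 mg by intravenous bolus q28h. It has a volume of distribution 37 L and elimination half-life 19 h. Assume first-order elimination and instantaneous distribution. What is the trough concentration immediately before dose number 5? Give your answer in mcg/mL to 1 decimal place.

34.6 mcg/mL

f = (1/2)^(τ/t½) = (1/2)^(28/19) ≈ 0.3601.
C₀ = D/Vd = 2313/37 ≈ 62.514 mcg/mL.
Before the 5th dose, 4 doses have been given. Superposition: Cmin = C₀·(f + f² + … + f^4).
≈ 62.514 × (0.3601 + 0.1297 + 0.0467 + 0.0168) ≈ 62.514 × 0.5533 ≈ 34.589 mcg/mL.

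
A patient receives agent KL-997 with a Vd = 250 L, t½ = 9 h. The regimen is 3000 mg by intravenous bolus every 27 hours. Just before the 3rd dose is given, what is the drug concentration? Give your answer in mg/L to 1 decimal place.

f = (1/2)^(τ/t½) = (1/2)^(27/9) ≈ 0.1250.
C₀ = D/Vd = 3000/250 ≈ 12.000 mg/L.
Before the 3rd dose, 2 doses have been given. Superposition: Cmin = C₀·(f + f²).
≈ 12.000 × (0.1250 + 0.0156) ≈ 12.000 × 0.1406 ≈ 1.687 mg/L.

1.7 mg/L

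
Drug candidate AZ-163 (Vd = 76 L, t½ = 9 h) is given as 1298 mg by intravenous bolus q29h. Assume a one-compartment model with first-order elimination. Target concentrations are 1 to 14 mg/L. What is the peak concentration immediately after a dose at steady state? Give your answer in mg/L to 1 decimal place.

19.1 mg/L

k = ln2/t½ = ln2/9 ≈ 0.077016 h⁻¹; fraction remaining f = e^(−kτ) = e^(−0.077016×29) ≈ 0.1072.
Accumulation ratio R = 1/(1 − f) ≈ 1/0.8928 ≈ 1.1201.
Single-dose peak C₀ = D/Vd = 1298/76 ≈ 17.079 mg/L.
Steady-state peak Cmax,ss = C₀·R ≈ 17.079 × 1.1201 ≈ 19.130 mg/L.
Peak 19.1 mg/L vs MTC 14 mg/L: exceeds toxic threshold.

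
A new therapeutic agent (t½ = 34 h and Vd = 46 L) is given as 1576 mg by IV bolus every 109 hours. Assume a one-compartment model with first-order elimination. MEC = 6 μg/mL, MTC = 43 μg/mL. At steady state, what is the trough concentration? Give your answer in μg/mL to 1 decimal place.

τ/t½ = 109/34 ≈ 3.2059, so fraction remaining f = (1/2)^(109/34) ≈ 0.1084.
At steady state, accumulation factor R = 1/(1 − e^(−kτ)) ≈ 1.1216.
Each bolus raises the concentration by D/Vd = 1576/46 ≈ 34.261 μg/mL.
Cmax,ss = C₀/(1 − f) ≈ 34.261/0.8916 ≈ 38.426 μg/mL.
Steady-state trough Cmin,ss = Cmax,ss·f ≈ 38.426 × 0.1084 ≈ 4.165 μg/mL.
Trough 4.2 μg/mL vs MEC 6 μg/mL: subtherapeutic.

4.2 μg/mL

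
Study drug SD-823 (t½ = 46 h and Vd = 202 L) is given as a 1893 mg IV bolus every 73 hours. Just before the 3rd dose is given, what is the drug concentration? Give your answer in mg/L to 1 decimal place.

f = (1/2)^(τ/t½) = (1/2)^(73/46) ≈ 0.3329.
C₀ = D/Vd = 1893/202 ≈ 9.371 mg/L.
Before the 3rd dose, 2 doses have been given. Superposition: Cmin = C₀·(f + f²).
≈ 9.371 × (0.3329 + 0.1108) ≈ 9.371 × 0.4437 ≈ 4.158 mg/L.

4.2 mg/L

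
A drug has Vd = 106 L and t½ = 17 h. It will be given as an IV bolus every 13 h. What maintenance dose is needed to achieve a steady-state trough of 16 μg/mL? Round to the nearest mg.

1186 mg

τ/t½ = 13/17 ≈ 0.76471, so f = (1/2)^(13/17) ≈ 0.588573.
Cmin,ss = (D/Vd)·f/(1−f), so D = Cmin,ss·Vd·(1−f)/f.
D = 16 × 106 × (1−f)/f ≈ 16 × 106 × 0.69902 ≈ 1185.54 mg.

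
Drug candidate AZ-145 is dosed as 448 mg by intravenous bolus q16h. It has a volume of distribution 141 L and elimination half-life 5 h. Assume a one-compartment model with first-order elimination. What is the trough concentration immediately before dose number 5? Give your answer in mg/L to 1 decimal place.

f = (1/2)^(τ/t½) = (1/2)^(16/5) ≈ 0.1088.
C₀ = D/Vd = 448/141 ≈ 3.177 mg/L.
Before the 5th dose, 4 doses have been given. Superposition: Cmin = C₀·(f + f² + … + f^4).
≈ 3.177 × (0.1088 + 0.0118 + 0.0013 + 0.0001) ≈ 3.177 × 0.1220 ≈ 0.388 mg/L.

0.4 mg/L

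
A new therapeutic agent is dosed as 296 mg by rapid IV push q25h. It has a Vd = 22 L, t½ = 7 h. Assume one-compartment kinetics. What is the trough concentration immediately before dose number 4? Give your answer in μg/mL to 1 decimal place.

1.2 μg/mL

f = (1/2)^(τ/t½) = (1/2)^(25/7) ≈ 0.0841.
C₀ = D/Vd = 296/22 ≈ 13.455 μg/mL.
Before the 4th dose, 3 doses have been given. Superposition: Cmin = C₀·(f + f² + … + f^3).
≈ 13.455 × (0.0841 + 0.0071 + 0.0006) ≈ 13.455 × 0.0918 ≈ 1.235 μg/mL.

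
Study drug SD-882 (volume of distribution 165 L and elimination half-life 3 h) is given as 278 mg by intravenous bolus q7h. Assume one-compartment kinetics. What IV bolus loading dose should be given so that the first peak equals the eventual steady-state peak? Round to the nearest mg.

347 mg

f = (1/2)^(7/3) ≈ 0.198425; accumulation ratio R = 1/(1−f) ≈ 1.24754.
Loading dose to hit Cmax,ss on first dose: D_load = D_maint·R ≈ 278 × 1.24754 ≈ 346.82 mg.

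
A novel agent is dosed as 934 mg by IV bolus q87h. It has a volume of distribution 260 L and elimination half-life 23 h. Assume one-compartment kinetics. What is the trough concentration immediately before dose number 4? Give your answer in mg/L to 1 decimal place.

f = (1/2)^(τ/t½) = (1/2)^(87/23) ≈ 0.0727.
C₀ = D/Vd = 934/260 ≈ 3.592 mg/L.
Before the 4th dose, 3 doses have been given. Superposition: Cmin = C₀·(f + f² + … + f^3).
≈ 3.592 × (0.0727 + 0.0053 + 0.0004) ≈ 3.592 × 0.0784 ≈ 0.282 mg/L.

0.3 mg/L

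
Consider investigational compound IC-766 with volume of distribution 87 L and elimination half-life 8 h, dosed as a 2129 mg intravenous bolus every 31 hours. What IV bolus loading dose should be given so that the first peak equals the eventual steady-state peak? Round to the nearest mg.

2285 mg

f = (1/2)^(31/8) ≈ 0.068157; accumulation ratio R = 1/(1−f) ≈ 1.07314.
Loading dose to hit Cmax,ss on first dose: D_load = D_maint·R ≈ 2129 × 1.07314 ≈ 2284.72 mg.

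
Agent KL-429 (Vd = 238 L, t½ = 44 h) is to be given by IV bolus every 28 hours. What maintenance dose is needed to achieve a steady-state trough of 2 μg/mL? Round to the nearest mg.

264 mg

τ/t½ = 28/44 ≈ 0.63636, so f = (1/2)^(28/44) ≈ 0.643332.
Cmin,ss = (D/Vd)·f/(1−f), so D = Cmin,ss·Vd·(1−f)/f.
D = 2 × 238 × (1−f)/f ≈ 2 × 238 × 0.55441 ≈ 263.90 mg.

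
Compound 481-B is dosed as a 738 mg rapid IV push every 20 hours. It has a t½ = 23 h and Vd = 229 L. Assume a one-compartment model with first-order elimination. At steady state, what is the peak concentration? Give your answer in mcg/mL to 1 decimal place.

7.1 mcg/mL

τ/t½ = 20/23 ≈ 0.86957, so fraction remaining f = (1/2)^(20/23) ≈ 0.5473.
At steady state, accumulation factor R = 1/(1 − e^(−kτ)) ≈ 2.2090.
Each bolus raises the concentration by D/Vd = 738/229 ≈ 3.223 mcg/mL.
Steady-state peak Cmax,ss = C₀·R ≈ 3.223 × 2.2090 ≈ 7.120 mcg/mL.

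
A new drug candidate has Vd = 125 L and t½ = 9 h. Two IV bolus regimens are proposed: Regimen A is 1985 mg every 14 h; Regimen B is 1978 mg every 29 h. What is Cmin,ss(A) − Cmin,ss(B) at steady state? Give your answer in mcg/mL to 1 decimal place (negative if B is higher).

Regimen A: f = (1/2)^(14/9) ≈ 0.3402; Cmin,ss = (1985/125)·f/(1−f) ≈ 8.188 mcg/mL.
Regimen B: f = (1/2)^(29/9) ≈ 0.1072; Cmin,ss = (1978/125)·f/(1−f) ≈ 1.900 mcg/mL.
Difference ≈ 8.188 − 1.900 ≈ 6.288 mcg/mL.

6.3 mcg/mL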